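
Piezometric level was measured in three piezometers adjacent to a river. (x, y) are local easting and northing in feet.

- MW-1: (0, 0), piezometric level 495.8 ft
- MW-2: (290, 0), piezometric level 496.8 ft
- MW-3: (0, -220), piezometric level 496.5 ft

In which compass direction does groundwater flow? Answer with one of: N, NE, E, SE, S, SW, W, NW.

NW

∂h/∂x = (496.8 − 495.8) / (290 − 0) = +0.003448
∂h/∂y = (496.5 − 495.8) / (-220 − 0) = -0.003182
Flow = −∇h = (-0.003448 east, +0.003182 north), which points northwest.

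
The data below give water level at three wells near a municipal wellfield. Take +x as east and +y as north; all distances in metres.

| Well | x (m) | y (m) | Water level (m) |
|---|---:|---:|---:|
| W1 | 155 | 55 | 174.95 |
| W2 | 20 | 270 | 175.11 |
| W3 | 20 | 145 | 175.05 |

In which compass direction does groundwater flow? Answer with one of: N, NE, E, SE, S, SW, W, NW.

SE

Differences from W1: to W2 (Δx, Δy, Δh) = (-135, 215, +0.16); to W3 = (-135, 90, +0.10).
Determinant of the coordinate differences = (-135)·90 − (-135)·215 = 16875.
∂h/∂x = [(+0.16)·90 − (+0.10)·215] / 16875 = -0.0004207
∂h/∂y = [(-135)·(+0.10) − (-135)·(+0.16)] / 16875 = +0.0004800
Flow = −∇h = (+0.0004207 east, -0.0004800 north), which points southeast.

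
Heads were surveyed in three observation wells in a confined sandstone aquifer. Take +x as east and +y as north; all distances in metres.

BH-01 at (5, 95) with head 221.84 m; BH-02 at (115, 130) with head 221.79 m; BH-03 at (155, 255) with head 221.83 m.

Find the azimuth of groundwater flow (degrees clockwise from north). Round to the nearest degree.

130°

With h = a·x + b·y + c and BH-01 as origin, the differences give:
  110·a + 35·b = -0.05
  150·a + 160·b = -0.01
Eliminate b (×160 and ×35, subtract): 12350·a = -7.650 → a = ∂h/∂x = -0.0006194
Back-substitute: b = ∂h/∂y = +0.0005182.
Flow direction (−∇h) has components (+0.0006194 E, -0.0005182 N).
Azimuth = atan2(E, N) = atan2(+0.0006194, -0.0005182) = 129.9° ≈ 130°.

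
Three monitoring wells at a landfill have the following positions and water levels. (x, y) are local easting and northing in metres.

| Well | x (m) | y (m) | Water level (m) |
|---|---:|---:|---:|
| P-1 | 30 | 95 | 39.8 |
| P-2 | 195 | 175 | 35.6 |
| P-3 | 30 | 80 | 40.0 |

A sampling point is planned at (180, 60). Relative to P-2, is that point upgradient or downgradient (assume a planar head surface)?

With h = a·x + b·y + c and P-1 as origin, the differences give:
  165·a + 80·b = -4.2
  0·a + (-15)·b = +0.2
Eliminate b (×(-15) and ×80, subtract): -2475·a = 47.00 → a = ∂h/∂x = -0.01899
Back-substitute: b = ∂h/∂y = -0.01333.
Head at (180, 60) = 39.8 + (-0.01899)·(150) + (-0.01333)·(-35) = 37.42 m.
That is higher than the 35.6 m at P-2, so the point is upgradient.

upgradient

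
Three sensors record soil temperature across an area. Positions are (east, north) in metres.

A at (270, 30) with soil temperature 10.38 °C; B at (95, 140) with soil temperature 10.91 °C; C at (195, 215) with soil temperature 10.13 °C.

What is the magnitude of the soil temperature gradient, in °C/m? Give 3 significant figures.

0.00625 °C/m

With T = a·x + b·y + c and A as origin, the differences give:
  (-175)·a + 110·b = +0.53
  (-75)·a + 185·b = -0.25
Eliminate b (×185 and ×110, subtract): -24125·a = 125.550 → a = ∂T/∂x = -0.005204
Back-substitute: b = ∂T/∂y = -0.003461.
|∇f| = √(-0.005204² + -0.003461²) = 0.00625 °C/m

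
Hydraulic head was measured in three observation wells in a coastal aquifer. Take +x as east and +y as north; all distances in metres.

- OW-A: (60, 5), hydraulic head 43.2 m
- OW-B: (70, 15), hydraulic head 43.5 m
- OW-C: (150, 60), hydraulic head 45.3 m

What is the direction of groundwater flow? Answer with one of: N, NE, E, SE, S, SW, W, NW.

SW

Differences from OW-A: to OW-B (Δx, Δy, Δh) = (10, 10, +0.3); to OW-C = (90, 55, +2.1).
Solve a·Δx + b·Δy = Δh: det = 10·55 − 90·10 = -350.
∂h/∂x = [(+0.3)·55 − (+2.1)·10] / -350 = +0.01286
∂h/∂y = [10·(+2.1) − 90·(+0.3)] / -350 = +0.01714
Flow = −∇h = (-0.01286 east, -0.01714 north), which points southwest.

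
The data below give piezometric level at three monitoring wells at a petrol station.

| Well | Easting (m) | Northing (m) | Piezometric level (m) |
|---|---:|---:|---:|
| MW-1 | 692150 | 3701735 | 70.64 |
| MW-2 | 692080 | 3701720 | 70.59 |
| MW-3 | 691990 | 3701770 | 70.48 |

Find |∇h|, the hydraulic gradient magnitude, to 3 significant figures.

Differences from MW-1: to MW-2 (Δx, Δy, Δh) = (-70, -15, -0.05); to MW-3 = (-160, 35, -0.16).
Determinant of the coordinate differences = (-70)·35 − (-160)·(-15) = -4850.
∂h/∂x = [(-0.05)·35 − (-0.16)·(-15)] / -4850 = +0.0008557
∂h/∂y = [(-70)·(-0.16) − (-160)·(-0.05)] / -4850 = -0.0006598
|∇h| = √(0.0008557² + -0.0006598²) = 0.001081

0.00108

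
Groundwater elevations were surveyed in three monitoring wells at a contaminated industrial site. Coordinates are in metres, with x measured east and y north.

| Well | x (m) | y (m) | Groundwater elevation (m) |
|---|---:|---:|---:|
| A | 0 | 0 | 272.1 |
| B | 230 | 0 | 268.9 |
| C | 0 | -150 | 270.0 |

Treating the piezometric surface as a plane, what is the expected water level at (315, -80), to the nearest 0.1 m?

∂h/∂x = (268.9 − 272.1) / (230 − 0) = -0.01391
∂h/∂y = (270.0 − 272.1) / (-150 − 0) = +0.01400
h(315, -80) = 272.1 + (-0.01391)·(315) + (+0.01400)·(-80) = 272.1 -4.383 -1.120 = 266.597 m.

266.6 m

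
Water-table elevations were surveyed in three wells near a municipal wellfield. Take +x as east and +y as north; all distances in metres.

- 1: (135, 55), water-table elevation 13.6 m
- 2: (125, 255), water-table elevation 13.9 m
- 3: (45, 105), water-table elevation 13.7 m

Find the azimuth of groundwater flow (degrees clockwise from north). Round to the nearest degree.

169°

Taking 1 as reference: 2−1 = (-10, 200, +0.3); 3−1 = (-90, 50, +0.1).
Determinant of the coordinate differences = (-10)·50 − (-90)·200 = 17500.
∂h/∂x = [(+0.3)·50 − (+0.1)·200] / 17500 = -0.0002857
∂h/∂y = [(-10)·(+0.1) − (-90)·(+0.3)] / 17500 = +0.001486
Flow direction (−∇h) has components (+0.0002857 E, -0.001486 N).
Azimuth = atan2(E, N) = atan2(+0.0002857, -0.001486) = 169.1° ≈ 169°.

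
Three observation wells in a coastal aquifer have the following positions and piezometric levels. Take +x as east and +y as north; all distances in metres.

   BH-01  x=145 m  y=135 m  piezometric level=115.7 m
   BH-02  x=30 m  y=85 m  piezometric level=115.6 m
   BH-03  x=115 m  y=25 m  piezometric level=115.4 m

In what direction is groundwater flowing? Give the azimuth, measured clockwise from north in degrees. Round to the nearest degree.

Taking BH-01 as reference: BH-02−BH-01 = (-115, -50, -0.1); BH-03−BH-01 = (-30, -110, -0.3).
Solve a·Δx + b·Δy = Δh: det = (-115)·(-110) − (-30)·(-50) = 11150.
∂h/∂x = [(-0.1)·(-110) − (-0.3)·(-50)] / 11150 = -0.0003587
∂h/∂y = [(-115)·(-0.3) − (-30)·(-0.1)] / 11150 = +0.002825
Flow direction (−∇h) has components (+0.0003587 E, -0.002825 N).
Azimuth = atan2(E, N) = atan2(+0.0003587, -0.002825) = 172.8° ≈ 173°.

173°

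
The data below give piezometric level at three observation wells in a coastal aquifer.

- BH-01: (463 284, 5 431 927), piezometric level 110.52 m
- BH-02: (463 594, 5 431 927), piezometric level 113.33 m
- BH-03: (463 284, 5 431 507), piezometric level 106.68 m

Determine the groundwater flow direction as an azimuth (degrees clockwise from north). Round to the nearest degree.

∂h/∂x = (113.33 − 110.52) / (463594 − 463284) = +0.009065
∂h/∂y = (106.68 − 110.52) / (5431507 − 5431927) = +0.009143
Flow direction (−∇h) has components (-0.009065 E, -0.009143 N).
Azimuth = atan2(E, N) = atan2(-0.009065, -0.009143) = 224.8° ≈ 225°.

225°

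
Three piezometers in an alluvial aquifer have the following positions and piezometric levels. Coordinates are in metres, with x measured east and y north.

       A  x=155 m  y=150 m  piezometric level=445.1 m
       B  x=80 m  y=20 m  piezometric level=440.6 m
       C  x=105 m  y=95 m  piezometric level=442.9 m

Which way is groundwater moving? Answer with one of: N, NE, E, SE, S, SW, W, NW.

SW

Three-point gradient (reference A): Δ to B = (-75, -130, -4.5), Δ to C = (-50, -55, -2.2).
∂h/∂x = +0.01621, ∂h/∂y = +0.02526 (det = -2375).
Flow = −∇h = (-0.01621 east, -0.02526 north), which points southwest.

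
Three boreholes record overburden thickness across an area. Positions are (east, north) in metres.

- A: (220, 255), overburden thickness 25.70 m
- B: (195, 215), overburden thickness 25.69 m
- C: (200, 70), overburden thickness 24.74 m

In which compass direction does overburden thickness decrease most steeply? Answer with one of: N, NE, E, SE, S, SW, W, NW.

Three-point gradient (reference A): Δ to B = (-25, -40, -0.01), Δ to C = (-20, -185, -0.96).
∂d/∂x = -0.009556, ∂d/∂y = +0.006222 (det = 3825).
Steepest decrease is along −∇f = (+0.009556 E, -0.006222 N) → southeast.

SE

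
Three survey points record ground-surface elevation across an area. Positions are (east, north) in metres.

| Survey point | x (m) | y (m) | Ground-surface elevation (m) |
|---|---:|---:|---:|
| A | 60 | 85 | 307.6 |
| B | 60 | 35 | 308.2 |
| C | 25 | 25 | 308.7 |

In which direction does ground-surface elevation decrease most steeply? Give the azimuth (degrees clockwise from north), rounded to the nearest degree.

Differences from A: to B (Δx, Δy, Δh) = (0, -50, +0.6); to C = (-35, -60, +1.1).
Solve a·Δx + b·Δy = Δz: det = 0·(-60) − (-35)·(-50) = -1750.
∂z/∂x = [(+0.6)·(-60) − (+1.1)·(-50)] / -1750 = -0.01086
∂z/∂y = [0·(+1.1) − (-35)·(+0.6)] / -1750 = -0.01200
Steepest decrease is along −∇f: components (+0.01086 E, +0.01200 N).
Azimuth = atan2(+0.01086, +0.01200) = 42.1° ≈ 042°.

042°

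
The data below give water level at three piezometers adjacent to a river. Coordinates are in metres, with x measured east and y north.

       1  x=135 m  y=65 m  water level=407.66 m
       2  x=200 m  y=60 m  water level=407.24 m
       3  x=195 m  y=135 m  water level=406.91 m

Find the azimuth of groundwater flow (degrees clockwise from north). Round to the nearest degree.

055°

With h = a·x + b·y + c and 1 as origin, the differences give:
  65·a + (-5)·b = -0.42
  60·a + 70·b = -0.75
Eliminate b (×70 and ×(-5), subtract): 4850·a = -33.150 → a = ∂h/∂x = -0.006835
Back-substitute: b = ∂h/∂y = -0.004856.
Flow direction (−∇h) has components (+0.006835 E, +0.004856 N).
Azimuth = atan2(E, N) = atan2(+0.006835, +0.004856) = 54.6° ≈ 055°.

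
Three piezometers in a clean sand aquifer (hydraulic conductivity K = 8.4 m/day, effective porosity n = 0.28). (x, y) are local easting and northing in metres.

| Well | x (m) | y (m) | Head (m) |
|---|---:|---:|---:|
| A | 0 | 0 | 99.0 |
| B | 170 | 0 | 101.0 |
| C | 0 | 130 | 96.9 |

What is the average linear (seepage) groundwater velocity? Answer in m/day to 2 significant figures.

0.60 m/day

∂h/∂x = (101.0 − 99.0) / (170 − 0) = +0.01176
∂h/∂y = (96.9 − 99.0) / (130 − 0) = -0.01615
|∇h| = √(0.01176² + -0.01615²) = 0.01998
Seepage velocity v = K·i/n = 8.4 × 0.01998 / 0.28 = 0.5994 m/day.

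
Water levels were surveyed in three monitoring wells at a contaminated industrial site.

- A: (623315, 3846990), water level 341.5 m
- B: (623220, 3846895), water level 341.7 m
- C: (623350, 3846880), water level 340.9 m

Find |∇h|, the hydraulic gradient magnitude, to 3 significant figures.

0.00679

Three-point gradient (reference A): Δ to B = (-95, -95, +0.2), Δ to C = (35, -110, -0.6).
∂h/∂x = -0.005735, ∂h/∂y = +0.003630 (det = 13775).
|∇h| = √(-0.005735² + 0.003630²) = 0.006787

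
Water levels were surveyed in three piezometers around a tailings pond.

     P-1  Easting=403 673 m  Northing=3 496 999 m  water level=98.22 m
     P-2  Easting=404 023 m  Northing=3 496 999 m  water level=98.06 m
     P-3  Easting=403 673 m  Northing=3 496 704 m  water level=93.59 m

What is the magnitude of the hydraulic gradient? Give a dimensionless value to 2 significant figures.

0.016

∂h/∂x = (98.06 − 98.22) / (404023 − 403673) = -0.0004571
∂h/∂y = (93.59 − 98.22) / (3496704 − 3496999) = +0.01569
|∇h| = √(-0.0004571² + 0.01569²) = 0.0157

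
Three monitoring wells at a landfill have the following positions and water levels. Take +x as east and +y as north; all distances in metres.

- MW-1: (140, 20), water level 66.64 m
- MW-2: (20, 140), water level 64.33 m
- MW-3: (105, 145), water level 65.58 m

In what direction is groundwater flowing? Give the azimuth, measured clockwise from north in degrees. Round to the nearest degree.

With h = a·x + b·y + c and MW-1 as origin, the differences give:
  (-120)·a + 120·b = -2.31
  (-35)·a + 125·b = -1.06
Eliminate b (×125 and ×120, subtract): -10800·a = -161.550 → a = ∂h/∂x = +0.01496
Back-substitute: b = ∂h/∂y = -0.004292.
Flow direction (−∇h) has components (-0.01496 E, +0.004292 N).
Azimuth = atan2(E, N) = atan2(-0.01496, +0.004292) = 286.0° ≈ 286°.

286°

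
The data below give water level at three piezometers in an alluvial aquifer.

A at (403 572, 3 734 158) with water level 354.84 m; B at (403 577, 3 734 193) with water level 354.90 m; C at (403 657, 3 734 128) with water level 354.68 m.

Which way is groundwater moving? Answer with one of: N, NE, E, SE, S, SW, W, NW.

Differences from A: to B (Δx, Δy, Δh) = (5, 35, +0.06); to C = (85, -30, -0.16).
Solve a·Δx + b·Δy = Δh: det = 5·(-30) − 85·35 = -3125.
∂h/∂x = [(+0.06)·(-30) − (-0.16)·35] / -3125 = -0.001216
∂h/∂y = [5·(-0.16) − 85·(+0.06)] / -3125 = +0.001888
Flow = −∇h = (+0.001216 east, -0.001888 north), which points southeast.

SE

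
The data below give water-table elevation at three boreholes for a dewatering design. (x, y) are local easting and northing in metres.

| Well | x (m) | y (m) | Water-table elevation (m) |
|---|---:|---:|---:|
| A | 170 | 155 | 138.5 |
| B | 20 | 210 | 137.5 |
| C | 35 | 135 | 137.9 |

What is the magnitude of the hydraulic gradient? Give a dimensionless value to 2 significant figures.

0.0067

Three-point gradient (reference A): Δ to B = (-150, 55, -1.0), Δ to C = (-135, -20, -0.6).
∂h/∂x = +0.005084, ∂h/∂y = -0.004317 (det = 10425).
|∇h| = √(0.005084² + -0.004317²) = 0.00667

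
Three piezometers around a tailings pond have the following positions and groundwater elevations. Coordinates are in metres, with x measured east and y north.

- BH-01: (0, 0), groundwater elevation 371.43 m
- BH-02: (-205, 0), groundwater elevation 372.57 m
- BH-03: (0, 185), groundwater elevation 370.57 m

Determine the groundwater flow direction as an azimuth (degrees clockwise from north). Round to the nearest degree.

050°

∂h/∂x = (372.57 − 371.43) / (-205 − 0) = -0.005561
∂h/∂y = (370.57 − 371.43) / (185 − 0) = -0.004649
Flow direction (−∇h) has components (+0.005561 E, +0.004649 N).
Azimuth = atan2(E, N) = atan2(+0.005561, +0.004649) = 50.1° ≈ 050°.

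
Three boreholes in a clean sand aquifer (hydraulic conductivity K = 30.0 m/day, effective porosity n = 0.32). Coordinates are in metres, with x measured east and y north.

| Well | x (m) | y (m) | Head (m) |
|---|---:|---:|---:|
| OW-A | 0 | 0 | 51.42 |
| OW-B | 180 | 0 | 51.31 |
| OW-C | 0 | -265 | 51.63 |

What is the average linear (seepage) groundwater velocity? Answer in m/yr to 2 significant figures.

∂h/∂x = (51.31 − 51.42) / (180 − 0) = -0.0006111
∂h/∂y = (51.63 − 51.42) / (-265 − 0) = -0.0007925
|∇h| = √(-0.0006111² + -0.0007925²) = 0.001001
Seepage velocity v = K·i/n = 30.0 × 0.001001 / 0.32 = 0.09384 m/day = 34.28 m/yr.

34 m/yr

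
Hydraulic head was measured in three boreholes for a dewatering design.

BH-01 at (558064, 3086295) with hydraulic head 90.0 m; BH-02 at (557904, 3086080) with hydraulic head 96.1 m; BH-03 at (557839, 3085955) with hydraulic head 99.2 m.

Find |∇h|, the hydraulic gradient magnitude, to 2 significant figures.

0.023

Differences from BH-01: to BH-02 (Δx, Δy, Δh) = (-160, -215, +6.1); to BH-03 = (-225, -340, +9.2).
Determinant of the coordinate differences = (-160)·(-340) − (-225)·(-215) = 6025.
∂h/∂x = [(+6.1)·(-340) − (+9.2)·(-215)] / 6025 = -0.01593
∂h/∂y = [(-160)·(+9.2) − (-225)·(+6.1)] / 6025 = -0.01651
|∇h| = √(-0.01593² + -0.01651²) = 0.02294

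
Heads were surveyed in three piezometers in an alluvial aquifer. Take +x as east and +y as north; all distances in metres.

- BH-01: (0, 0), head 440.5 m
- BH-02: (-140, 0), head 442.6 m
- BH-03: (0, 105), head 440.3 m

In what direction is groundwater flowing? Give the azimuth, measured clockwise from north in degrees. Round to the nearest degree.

083°

∂h/∂x = (442.6 − 440.5) / (-140 − 0) = -0.01500
∂h/∂y = (440.3 − 440.5) / (105 − 0) = -0.001905
Flow direction (−∇h) has components (+0.01500 E, +0.001905 N).
Azimuth = atan2(E, N) = atan2(+0.01500, +0.001905) = 82.8° ≈ 083°.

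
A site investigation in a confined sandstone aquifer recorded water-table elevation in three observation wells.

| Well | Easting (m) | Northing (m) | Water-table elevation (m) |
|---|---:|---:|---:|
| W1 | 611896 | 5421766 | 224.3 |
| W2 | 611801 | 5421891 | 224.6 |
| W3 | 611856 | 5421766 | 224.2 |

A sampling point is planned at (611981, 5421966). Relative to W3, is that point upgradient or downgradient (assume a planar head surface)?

upgradient

Taking W1 as reference: W2−W1 = (-95, 125, +0.3); W3−W1 = (-40, 0, -0.1).
Solve a·Δx + b·Δy = Δh: det = (-95)·0 − (-40)·125 = 5000.
∂h/∂x = [(+0.3)·0 − (-0.1)·125] / 5000 = +0.002500
∂h/∂y = [(-95)·(-0.1) − (-40)·(+0.3)] / 5000 = +0.004300
Head at (611981, 5421966) = 224.3 + (+0.002500)·(85) + (+0.004300)·(200) = 225.37 m.
That is higher than the 224.2 m at W3, so the point is upgradient.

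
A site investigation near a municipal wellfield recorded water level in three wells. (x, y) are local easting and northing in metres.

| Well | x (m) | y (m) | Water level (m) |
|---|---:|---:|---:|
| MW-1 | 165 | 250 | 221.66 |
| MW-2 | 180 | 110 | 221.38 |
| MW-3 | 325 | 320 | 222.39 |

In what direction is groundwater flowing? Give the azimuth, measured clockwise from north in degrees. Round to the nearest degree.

236°

With h = a·x + b·y + c and MW-1 as origin, the differences give:
  15·a + (-140)·b = -0.28
  160·a + 70·b = +0.73
Eliminate b (×70 and ×(-140), subtract): 23450·a = 82.600 → a = ∂h/∂x = +0.003522
Back-substitute: b = ∂h/∂y = +0.002377.
Flow direction (−∇h) has components (-0.003522 E, -0.002377 N).
Azimuth = atan2(E, N) = atan2(-0.003522, -0.002377) = 236.0° ≈ 236°.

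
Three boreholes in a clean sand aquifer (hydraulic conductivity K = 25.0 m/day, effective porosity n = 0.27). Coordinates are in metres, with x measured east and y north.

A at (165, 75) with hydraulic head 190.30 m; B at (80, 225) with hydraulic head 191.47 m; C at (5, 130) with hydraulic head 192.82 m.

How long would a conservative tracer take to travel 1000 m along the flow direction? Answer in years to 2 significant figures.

With h = a·x + b·y + c and A as origin, the differences give:
  (-85)·a + 150·b = +1.17
  (-160)·a + 55·b = +2.52
Eliminate b (×55 and ×150, subtract): 19325·a = -313.650 → a = ∂h/∂x = -0.01623
Back-substitute: b = ∂h/∂y = -0.001397.
|∇h| = √(-0.01623² + -0.001397²) = 0.01629
Seepage velocity v = K·i/n = 25.0 × 0.01629 / 0.27 = 1.508 m/day.
t = 1000 / 1.508 = 663.1 days = 1.82 years.

1.8 years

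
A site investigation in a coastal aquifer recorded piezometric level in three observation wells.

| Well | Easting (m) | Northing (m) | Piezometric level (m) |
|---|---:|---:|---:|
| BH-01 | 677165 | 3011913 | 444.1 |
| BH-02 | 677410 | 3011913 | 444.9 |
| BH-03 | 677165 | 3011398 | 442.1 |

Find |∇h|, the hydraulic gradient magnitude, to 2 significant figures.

0.0051

∂h/∂x = (444.9 − 444.1) / (677410 − 677165) = +0.003265
∂h/∂y = (442.1 − 444.1) / (3011398 − 3011913) = +0.003883
|∇h| = √(0.003265² + 0.003883²) = 0.005073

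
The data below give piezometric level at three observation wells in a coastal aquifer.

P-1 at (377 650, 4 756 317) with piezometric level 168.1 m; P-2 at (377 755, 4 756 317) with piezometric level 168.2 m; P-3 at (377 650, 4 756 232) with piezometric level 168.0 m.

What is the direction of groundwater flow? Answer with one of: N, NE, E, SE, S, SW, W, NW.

∂h/∂x = (168.2 − 168.1) / (377755 − 377650) = +0.0009524
∂h/∂y = (168.0 − 168.1) / (4756232 − 4756317) = +0.001176
Flow = −∇h = (-0.0009524 east, -0.001176 north), which points southwest.

SW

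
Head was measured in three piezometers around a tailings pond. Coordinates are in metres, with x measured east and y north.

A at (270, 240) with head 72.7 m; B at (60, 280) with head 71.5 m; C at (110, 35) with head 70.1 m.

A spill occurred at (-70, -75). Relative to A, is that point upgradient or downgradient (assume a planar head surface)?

downgradient

Three-point gradient (reference A): Δ to B = (-210, 40, -1.2), Δ to C = (-160, -205, -2.6).
∂h/∂x = +0.007078, ∂h/∂y = +0.007159 (det = 49450).
Head at (-70, -75) = 72.7 + (+0.007078)·(-340) + (+0.007159)·(-315) = 68.04 m.
That is lower than the 72.7 m at A, so the point is downgradient.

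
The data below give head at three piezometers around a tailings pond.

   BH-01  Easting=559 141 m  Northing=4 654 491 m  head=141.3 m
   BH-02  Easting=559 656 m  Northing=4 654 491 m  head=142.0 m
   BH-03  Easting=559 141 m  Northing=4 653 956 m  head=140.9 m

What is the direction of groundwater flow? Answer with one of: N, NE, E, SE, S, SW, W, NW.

SW

∂h/∂x = (142.0 − 141.3) / (559656 − 559141) = +0.001359
∂h/∂y = (140.9 − 141.3) / (4653956 − 4654491) = +0.0007477
Flow = −∇h = (-0.001359 east, -0.0007477 north), which points southwest.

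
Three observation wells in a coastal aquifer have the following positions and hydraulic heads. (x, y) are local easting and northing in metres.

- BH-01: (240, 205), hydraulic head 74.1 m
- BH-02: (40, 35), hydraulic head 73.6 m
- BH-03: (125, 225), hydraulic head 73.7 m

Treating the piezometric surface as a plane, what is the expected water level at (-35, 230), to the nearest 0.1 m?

73.2 m

Differences from BH-01: to BH-02 (Δx, Δy, Δh) = (-200, -170, -0.5); to BH-03 = (-115, 20, -0.4).
Solve a·Δx + b·Δy = Δh: det = (-200)·20 − (-115)·(-170) = -23550.
∂h/∂x = [(-0.5)·20 − (-0.4)·(-170)] / -23550 = +0.003312
∂h/∂y = [(-200)·(-0.4) − (-115)·(-0.5)] / -23550 = -0.0009554
h(-35, 230) = 74.1 + (+0.003312)·(-275) + (-0.0009554)·(25) = 74.1 -0.911 -0.024 = 73.165 m.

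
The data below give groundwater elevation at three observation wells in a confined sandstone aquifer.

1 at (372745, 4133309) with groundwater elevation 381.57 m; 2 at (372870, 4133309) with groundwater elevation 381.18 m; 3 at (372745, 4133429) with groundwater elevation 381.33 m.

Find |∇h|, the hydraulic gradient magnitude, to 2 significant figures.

∂h/∂x = (381.18 − 381.57) / (372870 − 372745) = -0.003120
∂h/∂y = (381.33 − 381.57) / (4133429 − 4133309) = -0.002000
|∇h| = √(-0.003120² + -0.002000²) = 0.003706

0.0037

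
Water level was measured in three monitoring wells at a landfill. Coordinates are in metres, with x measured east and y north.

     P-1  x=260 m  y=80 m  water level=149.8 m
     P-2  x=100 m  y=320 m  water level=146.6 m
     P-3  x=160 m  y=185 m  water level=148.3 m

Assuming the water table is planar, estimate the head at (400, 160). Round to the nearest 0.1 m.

149.4 m

Taking P-1 as reference: P-2−P-1 = (-160, 240, -3.2); P-3−P-1 = (-100, 105, -1.5).
Determinant of the coordinate differences = (-160)·105 − (-100)·240 = 7200.
∂h/∂x = [(-3.2)·105 − (-1.5)·240] / 7200 = +0.003333
∂h/∂y = [(-160)·(-1.5) − (-100)·(-3.2)] / 7200 = -0.01111
h(400, 160) = 149.8 + (+0.003333)·(140) + (-0.01111)·(80) = 149.8 +0.467 -0.889 = 149.378 m.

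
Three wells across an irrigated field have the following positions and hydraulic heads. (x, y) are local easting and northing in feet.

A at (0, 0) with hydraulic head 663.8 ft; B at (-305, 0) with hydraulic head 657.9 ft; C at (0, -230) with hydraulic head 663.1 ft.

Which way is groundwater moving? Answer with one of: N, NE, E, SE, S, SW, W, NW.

∂h/∂x = (657.9 − 663.8) / (-305 − 0) = +0.01934
∂h/∂y = (663.1 − 663.8) / (-230 − 0) = +0.003043
Flow = −∇h = (-0.01934 east, -0.003043 north), which points west.

W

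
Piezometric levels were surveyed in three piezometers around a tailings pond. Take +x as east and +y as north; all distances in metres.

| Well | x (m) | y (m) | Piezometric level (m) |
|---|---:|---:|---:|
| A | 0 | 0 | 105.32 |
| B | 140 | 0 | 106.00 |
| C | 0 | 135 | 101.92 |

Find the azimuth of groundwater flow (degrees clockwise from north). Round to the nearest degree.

349°

∂h/∂x = (106.00 − 105.32) / (140 − 0) = +0.004857
∂h/∂y = (101.92 − 105.32) / (135 − 0) = -0.02519
Flow direction (−∇h) has components (-0.004857 E, +0.02519 N).
Azimuth = atan2(E, N) = atan2(-0.004857, +0.02519) = 349.1° ≈ 349°.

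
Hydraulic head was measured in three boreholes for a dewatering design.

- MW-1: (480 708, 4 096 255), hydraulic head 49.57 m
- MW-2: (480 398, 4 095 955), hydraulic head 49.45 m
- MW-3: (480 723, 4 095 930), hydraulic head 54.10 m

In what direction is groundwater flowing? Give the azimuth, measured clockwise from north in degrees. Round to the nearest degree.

Taking MW-1 as reference: MW-2−MW-1 = (-310, -300, -0.12); MW-3−MW-1 = (15, -325, +4.53).
Determinant of the coordinate differences = (-310)·(-325) − 15·(-300) = 105250.
∂h/∂x = [(-0.12)·(-325) − (+4.53)·(-300)] / 105250 = +0.01328
∂h/∂y = [(-310)·(+4.53) − 15·(-0.12)] / 105250 = -0.01333
Flow direction (−∇h) has components (-0.01328 E, +0.01333 N).
Azimuth = atan2(E, N) = atan2(-0.01328, +0.01333) = 315.1° ≈ 315°.

315°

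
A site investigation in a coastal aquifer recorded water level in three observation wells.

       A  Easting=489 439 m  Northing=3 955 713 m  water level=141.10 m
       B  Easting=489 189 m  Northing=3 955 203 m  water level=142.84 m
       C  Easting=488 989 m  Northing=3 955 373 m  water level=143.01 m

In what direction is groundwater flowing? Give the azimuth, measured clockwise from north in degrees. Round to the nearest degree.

Taking A as reference: B−A = (-250, -510, +1.74); C−A = (-450, -340, +1.91).
Solve a·Δx + b·Δy = Δh: det = (-250)·(-340) − (-450)·(-510) = -144500.
∂h/∂x = [(+1.74)·(-340) − (+1.91)·(-510)] / -144500 = -0.002647
∂h/∂y = [(-250)·(+1.91) − (-450)·(+1.74)] / -144500 = -0.002114
Flow direction (−∇h) has components (+0.002647 E, +0.002114 N).
Azimuth = atan2(E, N) = atan2(+0.002647, +0.002114) = 51.4° ≈ 051°.

051°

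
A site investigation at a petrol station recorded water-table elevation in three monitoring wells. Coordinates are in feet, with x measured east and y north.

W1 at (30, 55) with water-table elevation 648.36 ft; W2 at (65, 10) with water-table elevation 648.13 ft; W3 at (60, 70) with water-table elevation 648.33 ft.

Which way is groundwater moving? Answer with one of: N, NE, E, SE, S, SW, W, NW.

SE

With h = a·x + b·y + c and W1 as origin, the differences give:
  35·a + (-45)·b = -0.23
  30·a + 15·b = -0.03
Eliminate b (×15 and ×(-45), subtract): 1875·a = -4.800 → a = ∂h/∂x = -0.002560
Back-substitute: b = ∂h/∂y = +0.003120.
Flow = −∇h = (+0.002560 east, -0.003120 north), which points southeast.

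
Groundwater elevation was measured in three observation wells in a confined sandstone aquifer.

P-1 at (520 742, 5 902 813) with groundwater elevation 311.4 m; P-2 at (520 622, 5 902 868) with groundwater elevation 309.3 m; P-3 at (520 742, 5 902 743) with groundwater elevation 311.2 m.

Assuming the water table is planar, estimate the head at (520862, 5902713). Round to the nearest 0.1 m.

Differences from P-1: to P-2 (Δx, Δy, Δh) = (-120, 55, -2.1); to P-3 = (0, -70, -0.2).
Solve a·Δx + b·Δy = Δh: det = (-120)·(-70) − 0·55 = 8400.
∂h/∂x = [(-2.1)·(-70) − (-0.2)·55] / 8400 = +0.01881
∂h/∂y = [(-120)·(-0.2) − 0·(-2.1)] / 8400 = +0.002857
h(520862, 5902713) = 311.4 + (+0.01881)·(120) + (+0.002857)·(-100) = 311.4 +2.257 -0.286 = 313.371 m.

313.4 m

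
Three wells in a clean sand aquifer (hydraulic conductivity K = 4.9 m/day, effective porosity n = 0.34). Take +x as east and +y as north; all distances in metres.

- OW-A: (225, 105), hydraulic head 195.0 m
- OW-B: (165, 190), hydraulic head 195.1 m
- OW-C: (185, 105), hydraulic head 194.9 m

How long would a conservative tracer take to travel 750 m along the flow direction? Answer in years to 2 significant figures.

Taking OW-A as reference: OW-B−OW-A = (-60, 85, +0.1); OW-C−OW-A = (-40, 0, -0.1).
Determinant of the coordinate differences = (-60)·0 − (-40)·85 = 3400.
∂h/∂x = [(+0.1)·0 − (-0.1)·85] / 3400 = +0.002500
∂h/∂y = [(-60)·(-0.1) − (-40)·(+0.1)] / 3400 = +0.002941
|∇h| = √(0.002500² + 0.002941²) = 0.00386
Seepage velocity v = K·i/n = 4.9 × 0.00386 / 0.34 = 0.05563 m/day.
t = 750 / 0.05563 = 1.348e+04 days = 36.9 years.

37 years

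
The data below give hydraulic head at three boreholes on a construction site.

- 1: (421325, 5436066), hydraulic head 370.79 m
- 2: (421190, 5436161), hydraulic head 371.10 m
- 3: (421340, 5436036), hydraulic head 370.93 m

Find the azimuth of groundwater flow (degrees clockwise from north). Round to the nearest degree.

Taking 1 as reference: 2−1 = (-135, 95, +0.31); 3−1 = (15, -30, +0.14).
Solve a·Δx + b·Δy = Δh: det = (-135)·(-30) − 15·95 = 2625.
∂h/∂x = [(+0.31)·(-30) − (+0.14)·95] / 2625 = -0.008610
∂h/∂y = [(-135)·(+0.14) − 15·(+0.31)] / 2625 = -0.008971
Flow direction (−∇h) has components (+0.008610 E, +0.008971 N).
Azimuth = atan2(E, N) = atan2(+0.008610, +0.008971) = 43.8° ≈ 044°.

044°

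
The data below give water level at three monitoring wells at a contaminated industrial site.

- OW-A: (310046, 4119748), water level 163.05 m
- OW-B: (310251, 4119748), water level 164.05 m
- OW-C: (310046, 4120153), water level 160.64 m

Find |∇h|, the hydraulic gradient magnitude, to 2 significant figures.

∂h/∂x = (164.05 − 163.05) / (310251 − 310046) = +0.004878
∂h/∂y = (160.64 − 163.05) / (4120153 − 4119748) = -0.005951
|∇h| = √(0.004878² + -0.005951²) = 0.007695

0.0077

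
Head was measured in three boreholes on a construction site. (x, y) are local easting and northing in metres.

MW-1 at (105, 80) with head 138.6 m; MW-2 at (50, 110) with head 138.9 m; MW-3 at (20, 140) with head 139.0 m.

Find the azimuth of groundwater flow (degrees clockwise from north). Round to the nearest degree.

060°

Taking MW-1 as reference: MW-2−MW-1 = (-55, 30, +0.3); MW-3−MW-1 = (-85, 60, +0.4).
Solve a·Δx + b·Δy = Δh: det = (-55)·60 − (-85)·30 = -750.
∂h/∂x = [(+0.3)·60 − (+0.4)·30] / -750 = -0.008000
∂h/∂y = [(-55)·(+0.4) − (-85)·(+0.3)] / -750 = -0.004667
Flow direction (−∇h) has components (+0.008000 E, +0.004667 N).
Azimuth = atan2(E, N) = atan2(+0.008000, +0.004667) = 59.7° ≈ 060°.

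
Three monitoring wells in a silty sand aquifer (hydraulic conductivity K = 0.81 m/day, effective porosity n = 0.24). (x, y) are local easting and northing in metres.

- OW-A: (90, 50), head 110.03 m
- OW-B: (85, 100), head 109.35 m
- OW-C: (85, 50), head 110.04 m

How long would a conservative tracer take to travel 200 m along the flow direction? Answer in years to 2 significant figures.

Taking OW-A as reference: OW-B−OW-A = (-5, 50, -0.68); OW-C−OW-A = (-5, 0, +0.01).
Solve a·Δx + b·Δy = Δh: det = (-5)·0 − (-5)·50 = 250.
∂h/∂x = [(-0.68)·0 − (+0.01)·50] / 250 = -0.002000
∂h/∂y = [(-5)·(+0.01) − (-5)·(-0.68)] / 250 = -0.01380
|∇h| = √(-0.002000² + -0.01380²) = 0.01394
Seepage velocity v = K·i/n = 0.81 × 0.01394 / 0.24 = 0.04705 m/day.
t = 200 / 0.04705 = 4251 days = 11.6 years.

12 years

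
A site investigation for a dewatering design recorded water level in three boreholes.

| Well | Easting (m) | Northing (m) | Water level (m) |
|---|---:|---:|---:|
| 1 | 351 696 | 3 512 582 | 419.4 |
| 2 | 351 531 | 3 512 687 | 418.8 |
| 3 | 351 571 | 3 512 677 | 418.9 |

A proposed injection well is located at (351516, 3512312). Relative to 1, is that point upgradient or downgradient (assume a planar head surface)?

upgradient

Differences from 1: to 2 (Δx, Δy, Δh) = (-165, 105, -0.6); to 3 = (-125, 95, -0.5).
Solve a·Δx + b·Δy = Δh: det = (-165)·95 − (-125)·105 = -2550.
∂h/∂x = [(-0.6)·95 − (-0.5)·105] / -2550 = +0.001765
∂h/∂y = [(-165)·(-0.5) − (-125)·(-0.6)] / -2550 = -0.002941
Head at (351516, 3512312) = 419.4 + (+0.001765)·(-180) + (-0.002941)·(-270) = 419.88 m.
That is higher than the 419.4 m at 1, so the point is upgradient.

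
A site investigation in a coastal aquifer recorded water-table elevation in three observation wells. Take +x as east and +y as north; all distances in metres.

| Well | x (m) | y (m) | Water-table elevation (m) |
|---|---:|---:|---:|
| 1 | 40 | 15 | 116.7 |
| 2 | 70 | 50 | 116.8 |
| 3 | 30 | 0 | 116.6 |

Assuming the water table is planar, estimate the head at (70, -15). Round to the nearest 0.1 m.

115.5 m

Differences from 1: to 2 (Δx, Δy, Δh) = (30, 35, +0.1); to 3 = (-10, -15, -0.1).
Determinant of the coordinate differences = 30·(-15) − (-10)·35 = -100.
∂h/∂x = [(+0.1)·(-15) − (-0.1)·35] / -100 = -0.02000
∂h/∂y = [30·(-0.1) − (-10)·(+0.1)] / -100 = +0.02000
h(70, -15) = 116.7 + (-0.02000)·(30) + (+0.02000)·(-30) = 116.7 -0.600 -0.600 = 115.500 m.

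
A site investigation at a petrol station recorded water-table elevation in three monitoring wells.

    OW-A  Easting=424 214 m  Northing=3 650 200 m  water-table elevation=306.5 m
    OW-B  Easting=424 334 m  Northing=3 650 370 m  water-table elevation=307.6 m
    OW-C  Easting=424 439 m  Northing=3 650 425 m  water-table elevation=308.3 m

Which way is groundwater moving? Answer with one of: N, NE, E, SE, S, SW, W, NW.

SW

Three-point gradient (reference OW-A): Δ to OW-B = (120, 170, +1.1), Δ to OW-C = (225, 225, +1.8).
∂h/∂x = +0.005200, ∂h/∂y = +0.002800 (det = -11250).
Flow = −∇h = (-0.005200 east, -0.002800 north), which points southwest.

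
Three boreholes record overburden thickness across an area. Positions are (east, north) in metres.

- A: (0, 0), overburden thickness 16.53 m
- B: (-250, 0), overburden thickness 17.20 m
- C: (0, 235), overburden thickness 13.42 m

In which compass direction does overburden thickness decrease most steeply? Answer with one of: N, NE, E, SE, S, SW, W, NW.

∂d/∂x = (17.20 − 16.53) / (-250 − 0) = -0.002680
∂d/∂y = (13.42 − 16.53) / (235 − 0) = -0.01323
Steepest decrease is along −∇f = (+0.002680 E, +0.01323 N) → north.

N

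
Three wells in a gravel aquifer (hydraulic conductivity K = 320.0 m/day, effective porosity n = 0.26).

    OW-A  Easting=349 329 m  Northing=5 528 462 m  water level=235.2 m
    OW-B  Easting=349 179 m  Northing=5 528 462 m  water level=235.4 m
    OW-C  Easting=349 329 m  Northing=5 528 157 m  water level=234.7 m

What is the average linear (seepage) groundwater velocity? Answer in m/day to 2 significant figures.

∂h/∂x = (235.4 − 235.2) / (349179 − 349329) = -0.001333
∂h/∂y = (234.7 − 235.2) / (5528157 − 5528462) = +0.001639
|∇h| = √(-0.001333² + 0.001639²) = 0.002113
Seepage velocity v = K·i/n = 320.0 × 0.002113 / 0.26 = 2.601 m/day.

2.6 m/day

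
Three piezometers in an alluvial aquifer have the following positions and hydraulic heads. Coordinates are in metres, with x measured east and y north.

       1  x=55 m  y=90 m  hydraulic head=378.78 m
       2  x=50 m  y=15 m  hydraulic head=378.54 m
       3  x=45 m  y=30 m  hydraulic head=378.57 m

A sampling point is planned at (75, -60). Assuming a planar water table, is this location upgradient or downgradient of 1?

Differences from 1: to 2 (Δx, Δy, Δh) = (-5, -75, -0.24); to 3 = (-10, -60, -0.21).
Solve a·Δx + b·Δy = Δh: det = (-5)·(-60) − (-10)·(-75) = -450.
∂h/∂x = [(-0.24)·(-60) − (-0.21)·(-75)] / -450 = +0.003000
∂h/∂y = [(-5)·(-0.21) − (-10)·(-0.24)] / -450 = +0.003000
Head at (75, -60) = 378.78 + (+0.003000)·(20) + (+0.003000)·(-150) = 378.39 m.
That is lower than the 378.78 m at 1, so the point is downgradient.

downgradient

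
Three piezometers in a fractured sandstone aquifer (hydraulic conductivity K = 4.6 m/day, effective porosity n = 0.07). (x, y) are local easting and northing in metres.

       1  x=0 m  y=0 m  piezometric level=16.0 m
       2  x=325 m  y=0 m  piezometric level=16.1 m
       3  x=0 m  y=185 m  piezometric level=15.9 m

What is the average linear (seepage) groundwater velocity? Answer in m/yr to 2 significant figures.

15 m/yr

∂h/∂x = (16.1 − 16.0) / (325 − 0) = +0.0003077
∂h/∂y = (15.9 − 16.0) / (185 − 0) = -0.0005405
|∇h| = √(0.0003077² + -0.0005405²) = 0.0006219
Seepage velocity v = K·i/n = 4.6 × 0.0006219 / 0.07 = 0.04087 m/day = 14.93 m/yr.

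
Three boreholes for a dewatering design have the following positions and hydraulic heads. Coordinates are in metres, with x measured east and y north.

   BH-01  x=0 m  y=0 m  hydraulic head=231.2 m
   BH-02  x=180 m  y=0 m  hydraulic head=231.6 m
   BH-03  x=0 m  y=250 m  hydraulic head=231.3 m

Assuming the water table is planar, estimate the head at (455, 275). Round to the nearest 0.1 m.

∂h/∂x = (231.6 − 231.2) / (180 − 0) = +0.002222
∂h/∂y = (231.3 − 231.2) / (250 − 0) = +0.0004000
h(455, 275) = 231.2 + (+0.002222)·(455) + (+0.0004000)·(275) = 231.2 +1.011 +0.110 = 232.321 m.

232.3 m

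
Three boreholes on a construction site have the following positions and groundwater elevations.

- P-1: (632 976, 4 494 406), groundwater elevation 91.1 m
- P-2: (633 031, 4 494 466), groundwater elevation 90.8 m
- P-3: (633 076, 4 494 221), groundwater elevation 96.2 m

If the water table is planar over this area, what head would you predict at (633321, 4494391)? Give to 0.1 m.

96.7 m

Differences from P-1: to P-2 (Δx, Δy, Δh) = (55, 60, -0.3); to P-3 = (100, -185, +5.1).
Solve a·Δx + b·Δy = Δh: det = 55·(-185) − 100·60 = -16175.
∂h/∂x = [(-0.3)·(-185) − (+5.1)·60] / -16175 = +0.01549
∂h/∂y = [55·(+5.1) − 100·(-0.3)] / -16175 = -0.01920
h(633321, 4494391) = 91.1 + (+0.01549)·(345) + (-0.01920)·(-15) = 91.1 +5.343 +0.288 = 96.731 m.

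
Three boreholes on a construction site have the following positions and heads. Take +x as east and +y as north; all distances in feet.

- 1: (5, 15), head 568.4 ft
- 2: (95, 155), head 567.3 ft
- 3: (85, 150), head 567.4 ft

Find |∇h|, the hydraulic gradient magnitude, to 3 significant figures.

0.00919

With h = a·x + b·y + c and 1 as origin, the differences give:
  90·a + 140·b = -1.1
  80·a + 135·b = -1.0
Eliminate b (×135 and ×140, subtract): 950·a = -8.50 → a = ∂h/∂x = -0.008947
Back-substitute: b = ∂h/∂y = -0.002105.
|∇h| = √(-0.008947² + -0.002105²) = 0.009191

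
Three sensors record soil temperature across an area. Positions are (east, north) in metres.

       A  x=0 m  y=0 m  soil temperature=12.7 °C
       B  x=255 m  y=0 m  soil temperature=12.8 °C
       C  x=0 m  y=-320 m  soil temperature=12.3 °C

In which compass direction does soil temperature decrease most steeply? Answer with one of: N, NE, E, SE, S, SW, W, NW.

S

∂T/∂x = (12.8 − 12.7) / (255 − 0) = +0.0003922
∂T/∂y = (12.3 − 12.7) / (-320 − 0) = +0.001250
Steepest decrease is along −∇f = (-0.0003922 E, -0.001250 N) → south.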